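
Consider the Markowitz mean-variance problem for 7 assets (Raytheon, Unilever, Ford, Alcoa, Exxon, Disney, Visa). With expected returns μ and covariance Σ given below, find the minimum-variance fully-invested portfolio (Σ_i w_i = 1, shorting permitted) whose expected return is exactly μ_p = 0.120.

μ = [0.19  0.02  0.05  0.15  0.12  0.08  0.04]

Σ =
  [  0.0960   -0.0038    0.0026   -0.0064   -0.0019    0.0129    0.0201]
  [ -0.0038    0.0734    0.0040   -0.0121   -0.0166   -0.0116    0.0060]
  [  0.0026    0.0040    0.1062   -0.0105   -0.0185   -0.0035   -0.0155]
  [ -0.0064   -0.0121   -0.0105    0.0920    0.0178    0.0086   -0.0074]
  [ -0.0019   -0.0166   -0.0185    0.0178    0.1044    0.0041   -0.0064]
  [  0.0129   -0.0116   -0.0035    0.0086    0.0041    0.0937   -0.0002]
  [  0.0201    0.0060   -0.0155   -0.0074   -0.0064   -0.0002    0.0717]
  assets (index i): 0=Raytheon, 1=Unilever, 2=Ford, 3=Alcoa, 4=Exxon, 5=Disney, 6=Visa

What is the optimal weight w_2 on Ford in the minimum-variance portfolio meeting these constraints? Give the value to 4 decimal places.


u=Σ⁻¹μ = [1.9811  0.9349  0.8409  1.7402  1.1902  0.5172  0.3934]
v=Σ⁻¹𝟙 = [7.0539  18.8228  14.9464  13.1919  13.6698  10.8155  16.2374]
a=μᵀu=0.898124  b=𝟙ᵀu=7.597927  c=𝟙ᵀv=94.737800  D=ac−b²=27.357816
λ₁=(c·0.120−b)/D = (94.737800·0.120−7.597927)/27.357816 = 0.137826
λ₂=(a−b·0.120)/D = (0.898124−7.597927·0.120)/27.357816 = -0.000498
w* = 0.137826·u + -0.000498·v:
  w_0 = 0.137826·1.9811 + -0.000498·7.0539 = 0.2695  (Raytheon)
  w_1 = 0.137826·0.9349 + -0.000498·18.8228 = 0.1195  (Unilever)
  w_2 = 0.137826·0.8409 + -0.000498·14.9464 = 0.1085  (Ford)
  w_3 = 0.137826·1.7402 + -0.000498·13.1919 = 0.2333  (Alcoa)
  w_4 = 0.137826·1.1902 + -0.000498·13.6698 = 0.1572  (Exxon)
  w_5 = 0.137826·0.5172 + -0.000498·10.8155 = 0.0659  (Disney)
  w_6 = 0.137826·0.3934 + -0.000498·16.2374 = 0.0461  (Visa)
Σw_i=1.0000  μᵀw=0.1200
σ²=wᵀΣw=λ₁·μ_p+λ₂ = 0.137826·0.120 + -0.000498 = 0.016041 ≈ 0.0160

0.1085


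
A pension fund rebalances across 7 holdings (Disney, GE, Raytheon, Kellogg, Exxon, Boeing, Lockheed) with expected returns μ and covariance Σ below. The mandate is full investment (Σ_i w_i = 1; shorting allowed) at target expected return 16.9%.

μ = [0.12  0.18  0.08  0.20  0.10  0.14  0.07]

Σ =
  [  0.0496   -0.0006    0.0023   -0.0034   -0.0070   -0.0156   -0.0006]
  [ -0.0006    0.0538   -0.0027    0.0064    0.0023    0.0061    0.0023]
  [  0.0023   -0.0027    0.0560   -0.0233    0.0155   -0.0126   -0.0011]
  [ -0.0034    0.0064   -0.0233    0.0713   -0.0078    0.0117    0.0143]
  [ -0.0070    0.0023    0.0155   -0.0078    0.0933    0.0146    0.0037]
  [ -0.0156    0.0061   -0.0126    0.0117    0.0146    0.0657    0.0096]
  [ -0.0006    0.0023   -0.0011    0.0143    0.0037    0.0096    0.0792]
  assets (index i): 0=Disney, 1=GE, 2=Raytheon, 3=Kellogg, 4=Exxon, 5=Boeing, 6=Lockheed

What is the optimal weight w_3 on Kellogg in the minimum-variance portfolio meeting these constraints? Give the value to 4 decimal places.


0.3431

u=Σ⁻¹μ = [3.4325  2.8242  3.2670  3.4443  0.6055  2.5754  -0.0891]
v=Σ⁻¹𝟙 = [27.5839  15.2145  28.5237  19.3165  5.8792  20.1189  6.5885]
a=μᵀu=2.285329  b=𝟙ᵀu=16.059631  c=𝟙ᵀv=123.225224  D=ac−b²=23.698398
λ₁=(c·0.169−b)/D = (123.225224·0.169−16.059631)/23.698398 = 0.201087
λ₂=(a−b·0.169)/D = (2.285329−16.059631·0.169)/23.698398 = -0.018092
w* = 0.201087·u + -0.018092·v:
  w_0 = 0.201087·3.4325 + -0.018092·27.5839 = 0.1912  (Disney)
  w_1 = 0.201087·2.8242 + -0.018092·15.2145 = 0.2926  (GE)
  w_2 = 0.201087·3.2670 + -0.018092·28.5237 = 0.1409  (Raytheon)
  w_3 = 0.201087·3.4443 + -0.018092·19.3165 = 0.3431  (Kellogg)
  w_4 = 0.201087·0.6055 + -0.018092·5.8792 = 0.0154  (Exxon)
  w_5 = 0.201087·2.5754 + -0.018092·20.1189 = 0.1539  (Boeing)
  w_6 = 0.201087·-0.0891 + -0.018092·6.5885 = -0.1371  (Lockheed)
Σw_i=1.0000  μᵀw=0.1690
σ²=wᵀΣw=λ₁·μ_p+λ₂ = 0.201087·0.169 + -0.018092 = 0.015892 ≈ 0.0159


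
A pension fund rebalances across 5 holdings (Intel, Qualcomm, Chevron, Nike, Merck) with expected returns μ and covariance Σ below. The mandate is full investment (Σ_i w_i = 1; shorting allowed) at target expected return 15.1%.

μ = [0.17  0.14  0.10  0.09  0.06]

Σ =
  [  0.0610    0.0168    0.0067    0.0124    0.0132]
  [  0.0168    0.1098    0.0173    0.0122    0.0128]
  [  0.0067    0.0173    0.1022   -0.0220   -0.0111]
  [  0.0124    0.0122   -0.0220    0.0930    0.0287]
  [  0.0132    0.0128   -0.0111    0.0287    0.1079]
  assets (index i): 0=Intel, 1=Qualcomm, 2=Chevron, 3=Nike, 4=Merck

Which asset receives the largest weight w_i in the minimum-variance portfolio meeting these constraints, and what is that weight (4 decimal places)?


Intel (0.6173)

u=Σ⁻¹μ = [2.3312  0.6871  0.8795  0.7500  0.0804]
v=Σ⁻¹𝟙 = [10.8329  3.9271  11.1257  9.5482  6.0815]
a=μᵀu=0.652772  b=𝟙ᵀu=4.728198  c=𝟙ᵀv=41.515529  D=ac−b²=4.744327
λ₁=(c·0.151−b)/D = (41.515529·0.151−4.728198)/4.744327 = 0.324735
λ₂=(a−b·0.151)/D = (0.652772−4.728198·0.151)/4.744327 = -0.012897
w* = 0.324735·u + -0.012897·v:
  w_0 = 0.324735·2.3312 + -0.012897·10.8329 = 0.6173  (Intel)
  w_1 = 0.324735·0.6871 + -0.012897·3.9271 = 0.1725  (Qualcomm)
  w_2 = 0.324735·0.8795 + -0.012897·11.1257 = 0.1421  (Chevron)
  w_3 = 0.324735·0.7500 + -0.012897·9.5482 = 0.1204  (Nike)
  w_4 = 0.324735·0.0804 + -0.012897·6.0815 = -0.0523  (Merck)
Σw_i=1.0000  μᵀw=0.1510
σ²=wᵀΣw=λ₁·μ_p+λ₂ = 0.324735·0.151 + -0.012897 = 0.036138 ≈ 0.0361


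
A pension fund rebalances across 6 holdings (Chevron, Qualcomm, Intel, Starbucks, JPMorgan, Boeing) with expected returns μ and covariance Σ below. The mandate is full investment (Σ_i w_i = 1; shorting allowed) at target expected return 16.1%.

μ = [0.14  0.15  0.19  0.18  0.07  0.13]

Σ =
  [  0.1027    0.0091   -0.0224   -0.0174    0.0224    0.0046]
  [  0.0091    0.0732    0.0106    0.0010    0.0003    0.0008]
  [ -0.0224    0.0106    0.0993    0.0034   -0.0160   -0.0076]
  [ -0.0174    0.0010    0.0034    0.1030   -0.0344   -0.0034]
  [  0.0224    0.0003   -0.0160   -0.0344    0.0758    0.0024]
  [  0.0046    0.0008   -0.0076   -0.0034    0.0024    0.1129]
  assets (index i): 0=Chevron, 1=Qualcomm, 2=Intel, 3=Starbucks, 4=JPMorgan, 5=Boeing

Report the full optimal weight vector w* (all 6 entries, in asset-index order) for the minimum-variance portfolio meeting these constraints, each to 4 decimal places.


0.1941  0.1273  0.2791  0.2514  0.0468  0.1012

g=Σ⁻¹μ = [1.7194  1.4145  2.4970  2.6913  2.1178  1.2755]
h=Σ⁻¹𝟙 = [10.1315  9.8132  14.8364  18.2535  21.2755  9.4712]
a=μᵀg=1.725809  b=𝟙ᵀg=11.715477  c=𝟙ᵀh=83.781301  D=ac−b²=7.338081
λ₁=(c·0.161−b)/D = (83.781301·0.161−11.715477)/7.338081 = 0.241659
λ₂=(a−b·0.161)/D = (1.725809−11.715477·0.161)/7.338081 = -0.021856
w* = 0.241659·g + -0.021856·h:
  w_0 = 0.241659·1.7194 + -0.021856·10.1315 = 0.1941  (Chevron)
  w_1 = 0.241659·1.4145 + -0.021856·9.8132 = 0.1273  (Qualcomm)
  w_2 = 0.241659·2.4970 + -0.021856·14.8364 = 0.2791  (Intel)
  w_3 = 0.241659·2.6913 + -0.021856·18.2535 = 0.2514  (Starbucks)
  w_4 = 0.241659·2.1178 + -0.021856·21.2755 = 0.0468  (JPMorgan)
  w_5 = 0.241659·1.2755 + -0.021856·9.4712 = 0.1012  (Boeing)
Σw_i=1.0000  μᵀw=0.1610
σ²=wᵀΣw=λ₁·μ_p+λ₂ = 0.241659·0.161 + -0.021856 = 0.017051 ≈ 0.0171


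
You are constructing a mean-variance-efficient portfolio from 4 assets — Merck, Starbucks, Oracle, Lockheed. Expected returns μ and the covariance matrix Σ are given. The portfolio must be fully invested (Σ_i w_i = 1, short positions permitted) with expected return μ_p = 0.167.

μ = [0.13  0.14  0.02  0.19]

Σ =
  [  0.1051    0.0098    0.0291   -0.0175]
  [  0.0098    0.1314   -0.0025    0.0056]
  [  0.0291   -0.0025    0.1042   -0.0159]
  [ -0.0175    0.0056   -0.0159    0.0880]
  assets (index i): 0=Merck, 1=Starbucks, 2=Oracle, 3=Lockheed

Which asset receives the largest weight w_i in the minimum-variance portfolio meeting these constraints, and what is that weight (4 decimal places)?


g=Σ⁻¹μ = [1.5188  0.8514  0.1599  2.4358]
h=Σ⁻¹𝟙 = [8.6634  6.5322  9.5304  14.3928]
a=μᵀg=0.782654  b=𝟙ᵀg=4.965977  c=𝟙ᵀh=39.118741  D=ac−b²=5.955526
λ₁=(c·0.167−b)/D = (39.118741·0.167−4.965977)/5.955526 = 0.263092
λ₂=(a−b·0.167)/D = (0.782654−4.965977·0.167)/5.955526 = -0.007835
w* = 0.263092·g + -0.007835·h:
  w_0 = 0.263092·1.5188 + -0.007835·8.6634 = 0.3317  (Merck)
  w_1 = 0.263092·0.8514 + -0.007835·6.5322 = 0.1728  (Starbucks)
  w_2 = 0.263092·0.1599 + -0.007835·9.5304 = -0.0326  (Oracle)
  w_3 = 0.263092·2.4358 + -0.007835·14.3928 = 0.5281  (Lockheed)
Σw_i=1.0000  μᵀw=0.1670
σ²=wᵀΣw=λ₁·μ_p+λ₂ = 0.263092·0.167 + -0.007835 = 0.036101 ≈ 0.0361

Lockheed (0.5281)


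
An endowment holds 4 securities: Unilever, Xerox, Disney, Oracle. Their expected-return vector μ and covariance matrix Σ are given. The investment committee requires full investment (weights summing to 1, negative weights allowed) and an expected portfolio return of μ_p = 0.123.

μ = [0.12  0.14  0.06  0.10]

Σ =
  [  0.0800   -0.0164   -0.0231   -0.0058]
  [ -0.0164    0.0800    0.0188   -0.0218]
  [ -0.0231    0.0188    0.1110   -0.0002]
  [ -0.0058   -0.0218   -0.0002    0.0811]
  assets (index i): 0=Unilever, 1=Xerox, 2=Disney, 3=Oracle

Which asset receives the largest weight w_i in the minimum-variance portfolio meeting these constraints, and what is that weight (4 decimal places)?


Xerox (0.4162)

p=Σ⁻¹μ = [2.3716  2.6776  0.5844  2.1238]
q=Σ⁻¹𝟙 = [20.8090  19.6125  10.0522  19.1154]
a=μᵀp=0.906910  b=𝟙ᵀp=7.757501  c=𝟙ᵀq=69.589087  D=ac−b²=2.932205
λ₁=(c·0.123−b)/D = (69.589087·0.123−7.757501)/2.932205 = 0.273500
λ₂=(a−b·0.123)/D = (0.906910−7.757501·0.123)/2.932205 = -0.016119
w* = 0.273500·p + -0.016119·q:
  w_0 = 0.273500·2.3716 + -0.016119·20.8090 = 0.3132  (Unilever)
  w_1 = 0.273500·2.6776 + -0.016119·19.6125 = 0.4162  (Xerox)
  w_2 = 0.273500·0.5844 + -0.016119·10.0522 = -0.0022  (Disney)
  w_3 = 0.273500·2.1238 + -0.016119·19.1154 = 0.2728  (Oracle)
Σw_i=1.0000  μᵀw=0.1230
σ²=wᵀΣw=λ₁·μ_p+λ₂ = 0.273500·0.123 + -0.016119 = 0.017522 ≈ 0.0175


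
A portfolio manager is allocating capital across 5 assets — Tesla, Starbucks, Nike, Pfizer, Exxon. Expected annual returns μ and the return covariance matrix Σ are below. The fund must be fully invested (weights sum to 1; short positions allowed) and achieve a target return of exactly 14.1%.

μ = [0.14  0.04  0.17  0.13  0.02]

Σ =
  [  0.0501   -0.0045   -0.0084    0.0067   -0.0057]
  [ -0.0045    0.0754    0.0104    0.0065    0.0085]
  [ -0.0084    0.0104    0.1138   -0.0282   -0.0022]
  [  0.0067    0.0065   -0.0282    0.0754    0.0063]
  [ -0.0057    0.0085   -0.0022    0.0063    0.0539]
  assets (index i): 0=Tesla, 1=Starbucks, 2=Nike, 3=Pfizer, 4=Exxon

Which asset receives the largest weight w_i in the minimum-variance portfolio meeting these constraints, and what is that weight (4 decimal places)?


g=Σ⁻¹μ = [2.9410  0.1438  2.2666  2.2574  0.4881]
h=Σ⁻¹𝟙 = [23.3134  9.5289  13.4260  13.8498  18.4448]
a=μᵀg=1.106032  b=𝟙ᵀg=8.096805  c=𝟙ᵀh=78.562753  D=ac−b²=21.334676
λ₁=(c·0.141−b)/D = (78.562753·0.141−8.096805)/21.334676 = 0.139704
λ₂=(a−b·0.141)/D = (1.106032−8.096805·0.141)/21.334676 = -0.001669
w* = 0.139704·g + -0.001669·h:
  w_0 = 0.139704·2.9410 + -0.001669·23.3134 = 0.3719  (Tesla)
  w_1 = 0.139704·0.1438 + -0.001669·9.5289 = 0.0042  (Starbucks)
  w_2 = 0.139704·2.2666 + -0.001669·13.4260 = 0.2942  (Nike)
  w_3 = 0.139704·2.2574 + -0.001669·13.8498 = 0.2922  (Pfizer)
  w_4 = 0.139704·0.4881 + -0.001669·18.4448 = 0.0374  (Exxon)
Σw_i=1.0000  μᵀw=0.1410
σ²=wᵀΣw=λ₁·μ_p+λ₂ = 0.139704·0.141 + -0.001669 = 0.018029 ≈ 0.0180

Tesla (0.3719)


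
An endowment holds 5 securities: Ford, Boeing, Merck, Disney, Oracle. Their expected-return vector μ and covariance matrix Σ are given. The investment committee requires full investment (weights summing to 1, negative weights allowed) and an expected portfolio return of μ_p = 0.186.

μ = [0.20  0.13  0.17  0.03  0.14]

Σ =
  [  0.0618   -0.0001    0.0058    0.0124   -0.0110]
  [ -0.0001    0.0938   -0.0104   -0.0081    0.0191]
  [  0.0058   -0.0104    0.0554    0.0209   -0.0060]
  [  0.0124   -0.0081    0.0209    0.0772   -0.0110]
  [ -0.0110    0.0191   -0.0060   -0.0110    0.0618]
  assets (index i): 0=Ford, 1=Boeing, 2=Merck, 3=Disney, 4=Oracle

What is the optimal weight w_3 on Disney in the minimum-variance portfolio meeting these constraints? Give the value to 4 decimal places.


g=Σ⁻¹μ = [3.5264  1.1570  3.4400  -0.5939  2.7637]
h=Σ⁻¹𝟙 = [16.1762  9.3818  16.5985  9.6222  19.4851]
a=μᵀg=1.809588  b=𝟙ᵀg=10.293197  c=𝟙ᵀh=71.263833  D=ac−b²=23.008292
λ₁=(c·0.186−b)/D = (71.263833·0.186−10.293197)/23.008292 = 0.128731
λ₂=(a−b·0.186)/D = (1.809588−10.293197·0.186)/23.008292 = -0.004561
w* = 0.128731·g + -0.004561·h:
  w_0 = 0.128731·3.5264 + -0.004561·16.1762 = 0.3802  (Ford)
  w_1 = 0.128731·1.1570 + -0.004561·9.3818 = 0.1062  (Boeing)
  w_2 = 0.128731·3.4400 + -0.004561·16.5985 = 0.3671  (Merck)
  w_3 = 0.128731·-0.5939 + -0.004561·9.6222 = -0.1203  (Disney)
  w_4 = 0.128731·2.7637 + -0.004561·19.4851 = 0.2669  (Oracle)
Σw_i=1.0000  μᵀw=0.1860
σ²=wᵀΣw=λ₁·μ_p+λ₂ = 0.128731·0.186 + -0.004561 = 0.019383 ≈ 0.0194

-0.1203


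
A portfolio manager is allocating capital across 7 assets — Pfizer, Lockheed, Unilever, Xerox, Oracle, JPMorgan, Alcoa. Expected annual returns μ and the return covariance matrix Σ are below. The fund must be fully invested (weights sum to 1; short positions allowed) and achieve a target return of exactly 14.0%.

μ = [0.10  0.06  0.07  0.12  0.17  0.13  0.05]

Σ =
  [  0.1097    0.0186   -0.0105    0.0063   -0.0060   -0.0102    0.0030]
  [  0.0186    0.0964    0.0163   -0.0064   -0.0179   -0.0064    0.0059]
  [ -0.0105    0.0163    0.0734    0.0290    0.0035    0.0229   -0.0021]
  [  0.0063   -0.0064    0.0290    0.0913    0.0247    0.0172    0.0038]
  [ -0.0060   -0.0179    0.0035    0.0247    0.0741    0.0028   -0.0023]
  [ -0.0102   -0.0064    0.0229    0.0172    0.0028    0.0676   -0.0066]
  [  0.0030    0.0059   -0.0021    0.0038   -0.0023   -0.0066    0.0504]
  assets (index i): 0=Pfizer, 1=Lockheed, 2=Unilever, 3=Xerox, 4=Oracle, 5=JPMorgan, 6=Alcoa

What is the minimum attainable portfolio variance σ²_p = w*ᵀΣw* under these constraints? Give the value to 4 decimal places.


0.0235

p=Σ⁻¹μ = [1.0518  0.9479  0.0879  0.1523  2.5108  2.1164  1.2024]
q=Σ⁻¹𝟙 = [9.9323  9.9907  7.5616  0.2505  16.3260  16.0075  21.2179]
a=μᵀp=0.948554  b=𝟙ᵀp=8.069329  c=𝟙ᵀq=81.286501  D=ac−b²=11.990575
λ₁=(c·0.140−b)/D = (81.286501·0.140−8.069329)/11.990575 = 0.276115
λ₂=(a−b·0.140)/D = (0.948554−8.069329·0.140)/11.990575 = -0.015108
w* = 0.276115·p + -0.015108·q:
  w_0 = 0.276115·1.0518 + -0.015108·9.9323 = 0.1403  (Pfizer)
  w_1 = 0.276115·0.9479 + -0.015108·9.9907 = 0.1108  (Lockheed)
  w_2 = 0.276115·0.0879 + -0.015108·7.5616 = -0.0900  (Unilever)
  w_3 = 0.276115·0.1523 + -0.015108·0.2505 = 0.0383  (Xerox)
  w_4 = 0.276115·2.5108 + -0.015108·16.3260 = 0.4466  (Oracle)
  w_5 = 0.276115·2.1164 + -0.015108·16.0075 = 0.3425  (JPMorgan)
  w_6 = 0.276115·1.2024 + -0.015108·21.2179 = 0.0114  (Alcoa)
Σw_i=1.0000  μᵀw=0.1400
σ²=wᵀΣw=λ₁·μ_p+λ₂ = 0.276115·0.140 + -0.015108 = 0.023548 ≈ 0.0235


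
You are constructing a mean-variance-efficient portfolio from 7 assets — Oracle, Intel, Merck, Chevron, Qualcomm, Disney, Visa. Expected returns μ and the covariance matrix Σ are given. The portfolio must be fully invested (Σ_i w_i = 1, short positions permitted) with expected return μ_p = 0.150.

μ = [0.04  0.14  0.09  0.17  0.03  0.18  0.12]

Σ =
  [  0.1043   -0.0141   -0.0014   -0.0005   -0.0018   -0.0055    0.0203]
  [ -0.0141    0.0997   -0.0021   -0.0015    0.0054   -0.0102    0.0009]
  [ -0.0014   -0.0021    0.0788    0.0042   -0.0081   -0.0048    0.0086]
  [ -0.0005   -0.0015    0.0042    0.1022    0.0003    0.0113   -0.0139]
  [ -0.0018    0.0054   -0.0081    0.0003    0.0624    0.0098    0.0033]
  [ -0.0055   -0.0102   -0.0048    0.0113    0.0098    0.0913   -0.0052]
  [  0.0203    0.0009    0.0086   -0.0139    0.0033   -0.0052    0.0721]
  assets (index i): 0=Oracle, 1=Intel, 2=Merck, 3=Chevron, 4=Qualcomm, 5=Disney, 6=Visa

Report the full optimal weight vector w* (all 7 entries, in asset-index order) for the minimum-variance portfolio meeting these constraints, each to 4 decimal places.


0.0210  0.2056  0.1034  0.2089  -0.0444  0.2704  0.2351

x=Σ⁻¹μ = [0.3820  1.7047  1.0333  1.6681  0.0351  2.1365  1.8863]
y=Σ⁻¹𝟙 = [10.1312  12.1830  13.6514  9.6674  14.5840  11.5216  11.2639]
a=μᵀx=1.242501  b=𝟙ᵀx=8.846035  c=𝟙ᵀy=83.002578  D=ac−b²=24.878416
λ₁=(c·0.150−b)/D = (83.002578·0.150−8.846035)/24.878416 = 0.144879
λ₂=(a−b·0.150)/D = (1.242501−8.846035·0.150)/24.878416 = -0.003393
w* = 0.144879·x + -0.003393·y:
  w_0 = 0.144879·0.3820 + -0.003393·10.1312 = 0.0210  (Oracle)
  w_1 = 0.144879·1.7047 + -0.003393·12.1830 = 0.2056  (Intel)
  w_2 = 0.144879·1.0333 + -0.003393·13.6514 = 0.1034  (Merck)
  w_3 = 0.144879·1.6681 + -0.003393·9.6674 = 0.2089  (Chevron)
  w_4 = 0.144879·0.0351 + -0.003393·14.5840 = -0.0444  (Qualcomm)
  w_5 = 0.144879·2.1365 + -0.003393·11.5216 = 0.2704  (Disney)
  w_6 = 0.144879·1.8863 + -0.003393·11.2639 = 0.2351  (Visa)
Σw_i=1.0000  μᵀw=0.1500
σ²=wᵀΣw=λ₁·μ_p+λ₂ = 0.144879·0.150 + -0.003393 = 0.018339 ≈ 0.0183


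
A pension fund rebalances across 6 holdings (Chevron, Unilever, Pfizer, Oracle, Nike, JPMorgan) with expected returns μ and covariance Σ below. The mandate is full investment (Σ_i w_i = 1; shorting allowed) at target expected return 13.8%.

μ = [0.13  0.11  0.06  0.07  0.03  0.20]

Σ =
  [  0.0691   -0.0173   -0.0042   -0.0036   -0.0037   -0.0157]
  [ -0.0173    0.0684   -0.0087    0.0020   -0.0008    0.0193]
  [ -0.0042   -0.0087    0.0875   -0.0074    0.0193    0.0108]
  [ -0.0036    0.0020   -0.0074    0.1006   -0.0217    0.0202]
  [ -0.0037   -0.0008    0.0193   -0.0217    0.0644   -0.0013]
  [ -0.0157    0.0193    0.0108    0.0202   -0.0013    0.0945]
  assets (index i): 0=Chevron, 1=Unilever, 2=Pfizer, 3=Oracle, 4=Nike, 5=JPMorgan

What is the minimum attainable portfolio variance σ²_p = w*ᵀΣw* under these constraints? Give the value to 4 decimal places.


0.0179

u=Σ⁻¹μ = [2.9117  1.8436  0.6518  0.5497  0.6871  2.0411]
v=Σ⁻¹𝟙 = [23.2934  19.8760  10.7792  13.9115  18.7004  6.4443]
a=μᵀu=1.087728  b=𝟙ᵀu=8.684926  c=𝟙ᵀv=93.004768  D=ac−b²=25.735934
λ₁=(c·0.138−b)/D = (93.004768·0.138−8.684926)/25.735934 = 0.161243
λ₂=(a−b·0.138)/D = (1.087728−8.684926·0.138)/25.735934 = -0.004305
w* = 0.161243·u + -0.004305·v:
  w_0 = 0.161243·2.9117 + -0.004305·23.2934 = 0.3692  (Chevron)
  w_1 = 0.161243·1.8436 + -0.004305·19.8760 = 0.2117  (Unilever)
  w_2 = 0.161243·0.6518 + -0.004305·10.7792 = 0.0587  (Pfizer)
  w_3 = 0.161243·0.5497 + -0.004305·13.9115 = 0.0287  (Oracle)
  w_4 = 0.161243·0.6871 + -0.004305·18.7004 = 0.0303  (Nike)
  w_5 = 0.161243·2.0411 + -0.004305·6.4443 = 0.3014  (JPMorgan)
Σw_i=1.0000  μᵀw=0.1380
σ²=wᵀΣw=λ₁·μ_p+λ₂ = 0.161243·0.138 + -0.004305 = 0.017947 ≈ 0.0179


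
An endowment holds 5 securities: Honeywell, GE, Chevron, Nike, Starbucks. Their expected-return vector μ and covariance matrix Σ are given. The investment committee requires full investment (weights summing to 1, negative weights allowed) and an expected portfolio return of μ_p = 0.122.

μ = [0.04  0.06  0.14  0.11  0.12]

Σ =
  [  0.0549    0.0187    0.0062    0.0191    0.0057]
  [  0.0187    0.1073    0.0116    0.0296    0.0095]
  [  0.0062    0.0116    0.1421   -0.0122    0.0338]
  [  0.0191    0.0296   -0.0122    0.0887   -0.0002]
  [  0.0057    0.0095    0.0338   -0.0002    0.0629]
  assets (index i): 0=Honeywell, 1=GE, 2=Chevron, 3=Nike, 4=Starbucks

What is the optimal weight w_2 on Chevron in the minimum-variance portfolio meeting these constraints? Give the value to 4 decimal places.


0.2119

u=Σ⁻¹μ = [0.0288  -0.0328  0.7421  1.3503  1.5157]
v=Σ⁻¹𝟙 = [12.5533  3.4153  4.0178  8.0110  12.1113]
a=μᵀu=0.433493  b=𝟙ᵀu=3.604109  c=𝟙ᵀv=40.108753  D=ac−b²=4.397254
λ₁=(c·0.122−b)/D = (40.108753·0.122−3.604109)/4.397254 = 0.293174
λ₂=(a−b·0.122)/D = (0.433493−3.604109·0.122)/4.397254 = -0.001412
w* = 0.293174·u + -0.001412·v:
  w_0 = 0.293174·0.0288 + -0.001412·12.5533 = -0.0093  (Honeywell)
  w_1 = 0.293174·-0.0328 + -0.001412·3.4153 = -0.0144  (GE)
  w_2 = 0.293174·0.7421 + -0.001412·4.0178 = 0.2119  (Chevron)
  w_3 = 0.293174·1.3503 + -0.001412·8.0110 = 0.3846  (Nike)
  w_4 = 0.293174·1.5157 + -0.001412·12.1113 = 0.4273  (Starbucks)
Σw_i=1.0000  μᵀw=0.1220
σ²=wᵀΣw=λ₁·μ_p+λ₂ = 0.293174·0.122 + -0.001412 = 0.034355 ≈ 0.0344


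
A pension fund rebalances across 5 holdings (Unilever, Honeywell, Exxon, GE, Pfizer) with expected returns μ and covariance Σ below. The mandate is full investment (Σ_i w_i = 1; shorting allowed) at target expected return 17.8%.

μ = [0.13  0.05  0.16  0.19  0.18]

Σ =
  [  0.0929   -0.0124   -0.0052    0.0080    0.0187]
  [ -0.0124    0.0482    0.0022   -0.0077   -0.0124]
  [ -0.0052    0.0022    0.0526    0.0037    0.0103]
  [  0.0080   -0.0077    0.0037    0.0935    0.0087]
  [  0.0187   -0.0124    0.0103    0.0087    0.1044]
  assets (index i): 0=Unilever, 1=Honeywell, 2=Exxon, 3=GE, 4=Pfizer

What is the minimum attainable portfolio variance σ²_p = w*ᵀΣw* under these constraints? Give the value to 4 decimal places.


x=Σ⁻¹μ = [1.3883  1.8936  2.7199  1.8427  1.2785]
y=Σ⁻¹𝟙 = [12.8110  26.9840  16.8585  10.4137  7.9578]
a=μᵀx=1.290580  b=𝟙ᵀx=9.122999  c=𝟙ᵀy=75.025045  D=ac−b²=13.596683
λ₁=(c·0.178−b)/D = (75.025045·0.178−9.122999)/13.596683 = 0.311213
λ₂=(a−b·0.178)/D = (1.290580−9.122999·0.178)/13.596683 = -0.024514
w* = 0.311213·x + -0.024514·y:
  w_0 = 0.311213·1.3883 + -0.024514·12.8110 = 0.1180  (Unilever)
  w_1 = 0.311213·1.8936 + -0.024514·26.9840 = -0.0722  (Honeywell)
  w_2 = 0.311213·2.7199 + -0.024514·16.8585 = 0.4332  (Exxon)
  w_3 = 0.311213·1.8427 + -0.024514·10.4137 = 0.3182  (GE)
  w_4 = 0.311213·1.2785 + -0.024514·7.9578 = 0.2028  (Pfizer)
Σw_i=1.0000  μᵀw=0.1780
σ²=wᵀΣw=λ₁·μ_p+λ₂ = 0.311213·0.178 + -0.024514 = 0.030881 ≈ 0.0309

0.0309


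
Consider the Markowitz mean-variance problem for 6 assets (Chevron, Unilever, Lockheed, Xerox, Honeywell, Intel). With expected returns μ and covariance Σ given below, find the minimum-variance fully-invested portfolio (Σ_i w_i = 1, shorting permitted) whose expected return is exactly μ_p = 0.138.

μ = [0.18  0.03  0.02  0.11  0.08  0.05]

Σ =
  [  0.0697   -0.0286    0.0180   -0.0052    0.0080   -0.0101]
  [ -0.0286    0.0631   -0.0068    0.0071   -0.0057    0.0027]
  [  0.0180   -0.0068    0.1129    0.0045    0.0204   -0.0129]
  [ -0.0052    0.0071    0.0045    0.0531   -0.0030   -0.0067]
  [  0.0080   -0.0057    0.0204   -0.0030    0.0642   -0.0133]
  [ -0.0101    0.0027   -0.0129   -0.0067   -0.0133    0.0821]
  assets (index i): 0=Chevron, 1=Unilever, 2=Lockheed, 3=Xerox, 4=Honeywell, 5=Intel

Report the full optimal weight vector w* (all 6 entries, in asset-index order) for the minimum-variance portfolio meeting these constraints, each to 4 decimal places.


g=Σ⁻¹μ = [3.7040  1.8977  -0.5156  2.4827  1.5166  1.3696]
h=Σ⁻¹𝟙 = [26.5695  26.7993  4.3556  21.0367  18.3759  19.9455]
a=μᵀg=1.176238  b=𝟙ᵀg=10.454975  c=𝟙ᵀh=117.082416  D=ac−b²=28.410245
λ₁=(c·0.138−b)/D = (117.082416·0.138−10.454975)/28.410245 = 0.200716
λ₂=(a−b·0.138)/D = (1.176238−10.454975·0.138)/28.410245 = -0.009382
w* = 0.200716·g + -0.009382·h:
  w_0 = 0.200716·3.7040 + -0.009382·26.5695 = 0.4942  (Chevron)
  w_1 = 0.200716·1.8977 + -0.009382·26.7993 = 0.1295  (Unilever)
  w_2 = 0.200716·-0.5156 + -0.009382·4.3556 = -0.1444  (Lockheed)
  w_3 = 0.200716·2.4827 + -0.009382·21.0367 = 0.3010  (Xerox)
  w_4 = 0.200716·1.5166 + -0.009382·18.3759 = 0.1320  (Honeywell)
  w_5 = 0.200716·1.3696 + -0.009382·19.9455 = 0.0878  (Intel)
Σw_i=1.0000  μᵀw=0.1380
σ²=wᵀΣw=λ₁·μ_p+λ₂ = 0.200716·0.138 + -0.009382 = 0.018317 ≈ 0.0183

0.4942  0.1295  -0.1444  0.3010  0.1320  0.0878


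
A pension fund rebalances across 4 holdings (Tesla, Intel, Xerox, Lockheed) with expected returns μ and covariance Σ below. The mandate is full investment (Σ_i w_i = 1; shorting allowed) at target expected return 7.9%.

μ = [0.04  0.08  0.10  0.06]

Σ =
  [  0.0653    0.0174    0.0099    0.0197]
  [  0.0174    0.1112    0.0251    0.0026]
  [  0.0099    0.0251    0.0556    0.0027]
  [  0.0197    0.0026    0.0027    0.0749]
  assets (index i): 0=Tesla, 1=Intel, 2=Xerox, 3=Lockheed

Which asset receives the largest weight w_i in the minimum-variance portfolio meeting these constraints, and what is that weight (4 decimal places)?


g=Σ⁻¹μ = [0.0659  0.3306  1.6029  0.7145]
h=Σ⁻¹𝟙 = [8.9540  4.1904  13.9972  10.3460]
a=μᵀg=0.232241  b=𝟙ᵀg=2.713871  c=𝟙ᵀh=37.487619  D=ac−b²=1.341086
λ₁=(c·0.079−b)/D = (37.487619·0.079−2.713871)/1.341086 = 0.184665
λ₂=(a−b·0.079)/D = (0.232241−2.713871·0.079)/1.341086 = 0.013307
w* = 0.184665·g + 0.013307·h:
  w_0 = 0.184665·0.0659 + 0.013307·8.9540 = 0.1313  (Tesla)
  w_1 = 0.184665·0.3306 + 0.013307·4.1904 = 0.1168  (Intel)
  w_2 = 0.184665·1.6029 + 0.013307·13.9972 = 0.4823  (Xerox)
  w_3 = 0.184665·0.7145 + 0.013307·10.3460 = 0.2696  (Lockheed)
Σw_i=1.0000  μᵀw=0.0790
σ²=wᵀΣw=λ₁·μ_p+λ₂ = 0.184665·0.079 + 0.013307 = 0.027895 ≈ 0.0279

Xerox (0.4823)


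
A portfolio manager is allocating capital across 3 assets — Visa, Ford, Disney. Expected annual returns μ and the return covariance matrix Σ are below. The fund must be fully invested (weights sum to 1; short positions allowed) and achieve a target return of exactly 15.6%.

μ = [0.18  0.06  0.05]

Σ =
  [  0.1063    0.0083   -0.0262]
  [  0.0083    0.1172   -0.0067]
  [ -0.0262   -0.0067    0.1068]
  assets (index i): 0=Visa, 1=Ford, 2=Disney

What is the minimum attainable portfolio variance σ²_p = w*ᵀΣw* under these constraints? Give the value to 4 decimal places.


0.0664

g=Σ⁻¹μ = [1.8963  0.4326  0.9605]
h=Σ⁻¹𝟙 = [11.9078  8.4216  12.8128]
a=μᵀg=0.415309  b=𝟙ᵀg=3.289336  c=𝟙ᵀh=33.142185  D=ac−b²=2.944515
λ₁=(c·0.156−b)/D = (33.142185·0.156−3.289336)/2.944515 = 0.638762
λ₂=(a−b·0.156)/D = (0.415309−3.289336·0.156)/2.944515 = -0.033224
w* = 0.638762·g + -0.033224·h:
  w_0 = 0.638762·1.8963 + -0.033224·11.9078 = 0.8157  (Visa)
  w_1 = 0.638762·0.4326 + -0.033224·8.4216 = -0.0035  (Ford)
  w_2 = 0.638762·0.9605 + -0.033224·12.8128 = 0.1878  (Disney)
Σw_i=1.0000  μᵀw=0.1560
σ²=wᵀΣw=λ₁·μ_p+λ₂ = 0.638762·0.156 + -0.033224 = 0.066423 ≈ 0.0664


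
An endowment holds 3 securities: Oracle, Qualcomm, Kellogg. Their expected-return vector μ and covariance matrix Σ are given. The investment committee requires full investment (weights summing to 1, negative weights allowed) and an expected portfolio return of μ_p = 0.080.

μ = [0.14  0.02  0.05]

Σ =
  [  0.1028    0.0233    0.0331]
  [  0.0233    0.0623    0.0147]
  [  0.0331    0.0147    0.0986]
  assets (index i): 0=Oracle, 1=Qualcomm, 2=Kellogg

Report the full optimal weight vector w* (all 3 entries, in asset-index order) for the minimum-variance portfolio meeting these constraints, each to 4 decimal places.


0.4456  0.3369  0.2174

p=Σ⁻¹μ = [1.3869  -0.2150  0.0736]
q=Σ⁻¹𝟙 = [4.6971  12.7212  6.6686]
a=μᵀp=0.193546  b=𝟙ᵀp=1.245453  c=𝟙ᵀq=24.086899  D=ac−b²=3.110776
λ₁=(c·0.080−b)/D = (24.086899·0.080−1.245453)/3.110776 = 0.219077
λ₂=(a−b·0.080)/D = (0.193546−1.245453·0.080)/3.110776 = 0.030189
w* = 0.219077·p + 0.030189·q:
  w_0 = 0.219077·1.3869 + 0.030189·4.6971 = 0.4456  (Oracle)
  w_1 = 0.219077·-0.2150 + 0.030189·12.7212 = 0.3369  (Qualcomm)
  w_2 = 0.219077·0.0736 + 0.030189·6.6686 = 0.2174  (Kellogg)
Σw_i=1.0000  μᵀw=0.0800
σ²=wᵀΣw=λ₁·μ_p+λ₂ = 0.219077·0.080 + 0.030189 = 0.047715 ≈ 0.0477


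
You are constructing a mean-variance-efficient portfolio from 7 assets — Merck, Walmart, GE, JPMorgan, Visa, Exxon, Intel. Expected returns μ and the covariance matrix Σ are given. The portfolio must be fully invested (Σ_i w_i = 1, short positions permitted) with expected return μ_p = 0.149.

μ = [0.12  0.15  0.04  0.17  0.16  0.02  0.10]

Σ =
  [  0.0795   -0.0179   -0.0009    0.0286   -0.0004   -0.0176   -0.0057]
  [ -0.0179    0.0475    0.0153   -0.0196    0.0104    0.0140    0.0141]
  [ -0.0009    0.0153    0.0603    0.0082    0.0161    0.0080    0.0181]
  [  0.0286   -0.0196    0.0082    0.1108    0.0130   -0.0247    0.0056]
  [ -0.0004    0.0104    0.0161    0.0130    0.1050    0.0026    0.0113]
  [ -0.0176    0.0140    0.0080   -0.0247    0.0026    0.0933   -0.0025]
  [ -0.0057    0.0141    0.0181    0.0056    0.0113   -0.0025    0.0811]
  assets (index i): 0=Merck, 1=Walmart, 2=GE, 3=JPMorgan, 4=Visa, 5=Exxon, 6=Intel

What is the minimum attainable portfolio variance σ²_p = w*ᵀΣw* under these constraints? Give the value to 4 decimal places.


x=Σ⁻¹μ = [2.0016  4.5427  -1.2201  1.8804  0.9579  0.5023  0.6084]
y=Σ⁻¹𝟙 = [17.6553  23.5794  4.3426  10.3333  4.1707  12.9613  7.6076]
a=μᵀx=1.416607  b=𝟙ᵀx=9.273202  c=𝟙ᵀy=80.650115  D=ac−b²=28.257212
λ₁=(c·0.149−b)/D = (80.650115·0.149−9.273202)/28.257212 = 0.097096
λ₂=(a−b·0.149)/D = (1.416607−9.273202·0.149)/28.257212 = 0.001235
w* = 0.097096·x + 0.001235·y:
  w_0 = 0.097096·2.0016 + 0.001235·17.6553 = 0.2162  (Merck)
  w_1 = 0.097096·4.5427 + 0.001235·23.5794 = 0.4702  (Walmart)
  w_2 = 0.097096·-1.2201 + 0.001235·4.3426 = -0.1131  (GE)
  w_3 = 0.097096·1.8804 + 0.001235·10.3333 = 0.1953  (JPMorgan)
  w_4 = 0.097096·0.9579 + 0.001235·4.1707 = 0.0982  (Visa)
  w_5 = 0.097096·0.5023 + 0.001235·12.9613 = 0.0648  (Exxon)
  w_6 = 0.097096·0.6084 + 0.001235·7.6076 = 0.0685  (Intel)
Σw_i=1.0000  μᵀw=0.1490
σ²=wᵀΣw=λ₁·μ_p+λ₂ = 0.097096·0.149 + 0.001235 = 0.015702 ≈ 0.0157

0.0157


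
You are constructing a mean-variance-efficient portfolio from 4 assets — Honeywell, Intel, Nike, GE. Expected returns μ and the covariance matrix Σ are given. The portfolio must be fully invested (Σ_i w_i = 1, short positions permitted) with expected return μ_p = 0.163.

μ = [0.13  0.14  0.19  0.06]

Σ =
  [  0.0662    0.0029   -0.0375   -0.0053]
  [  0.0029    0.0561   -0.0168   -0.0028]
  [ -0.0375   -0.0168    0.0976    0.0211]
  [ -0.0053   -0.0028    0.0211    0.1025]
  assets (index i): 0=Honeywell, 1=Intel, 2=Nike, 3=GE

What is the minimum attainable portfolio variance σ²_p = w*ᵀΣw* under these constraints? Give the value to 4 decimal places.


u=Σ⁻¹μ = [4.1590  3.5230  4.1416  0.0441]
v=Σ⁻¹𝟙 = [27.9802  23.7891  23.5782  6.9991]
a=μᵀu=1.823441  b=𝟙ᵀu=11.867709  c=𝟙ᵀv=82.346609  D=ac−b²=9.311672
λ₁=(c·0.163−b)/D = (82.346609·0.163−11.867709)/9.311672 = 0.166972
λ₂=(a−b·0.163)/D = (1.823441−11.867709·0.163)/9.311672 = -0.011920
w* = 0.166972·u + -0.011920·v:
  w_0 = 0.166972·4.1590 + -0.011920·27.9802 = 0.3609  (Honeywell)
  w_1 = 0.166972·3.5230 + -0.011920·23.7891 = 0.3047  (Intel)
  w_2 = 0.166972·4.1416 + -0.011920·23.5782 = 0.4105  (Nike)
  w_3 = 0.166972·0.0441 + -0.011920·6.9991 = -0.0761  (GE)
Σw_i=1.0000  μᵀw=0.1630
σ²=wᵀΣw=λ₁·μ_p+λ₂ = 0.166972·0.163 + -0.011920 = 0.015296 ≈ 0.0153

0.0153


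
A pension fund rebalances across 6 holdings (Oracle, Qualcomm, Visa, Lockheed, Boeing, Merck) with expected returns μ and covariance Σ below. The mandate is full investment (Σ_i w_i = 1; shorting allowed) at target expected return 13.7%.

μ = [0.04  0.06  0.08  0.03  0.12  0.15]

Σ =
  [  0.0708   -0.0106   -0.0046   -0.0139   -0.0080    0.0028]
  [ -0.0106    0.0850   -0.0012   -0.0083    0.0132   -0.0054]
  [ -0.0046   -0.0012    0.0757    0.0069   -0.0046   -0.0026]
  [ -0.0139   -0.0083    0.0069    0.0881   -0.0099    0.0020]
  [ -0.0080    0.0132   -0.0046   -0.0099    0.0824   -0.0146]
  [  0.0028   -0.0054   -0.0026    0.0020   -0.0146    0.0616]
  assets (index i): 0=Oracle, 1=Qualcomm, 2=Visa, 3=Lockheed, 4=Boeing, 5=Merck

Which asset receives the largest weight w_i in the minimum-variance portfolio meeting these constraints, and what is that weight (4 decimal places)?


Merck (0.5655)

u=Σ⁻¹μ = [1.0115  0.7753  1.3032  0.6403  2.1100  2.9914]
v=Σ⁻¹𝟙 = [21.8329  14.7918  15.1004  16.6022  18.4461  21.0083]
a=μᵀu=0.912350  b=𝟙ᵀu=8.831704  c=𝟙ᵀv=107.781784  D=ac−b²=20.335712
λ₁=(c·0.137−b)/D = (107.781784·0.137−8.831704)/20.335712 = 0.291822
λ₂=(a−b·0.137)/D = (0.912350−8.831704·0.137)/20.335712 = -0.014634
w* = 0.291822·u + -0.014634·v:
  w_0 = 0.291822·1.0115 + -0.014634·21.8329 = -0.0243  (Oracle)
  w_1 = 0.291822·0.7753 + -0.014634·14.7918 = 0.0098  (Qualcomm)
  w_2 = 0.291822·1.3032 + -0.014634·15.1004 = 0.1593  (Visa)
  w_3 = 0.291822·0.6403 + -0.014634·16.6022 = -0.0561  (Lockheed)
  w_4 = 0.291822·2.1100 + -0.014634·18.4461 = 0.3458  (Boeing)
  w_5 = 0.291822·2.9914 + -0.014634·21.0083 = 0.5655  (Merck)
Σw_i=1.0000  μᵀw=0.1370
σ²=wᵀΣw=λ₁·μ_p+λ₂ = 0.291822·0.137 + -0.014634 = 0.025346 ≈ 0.0253


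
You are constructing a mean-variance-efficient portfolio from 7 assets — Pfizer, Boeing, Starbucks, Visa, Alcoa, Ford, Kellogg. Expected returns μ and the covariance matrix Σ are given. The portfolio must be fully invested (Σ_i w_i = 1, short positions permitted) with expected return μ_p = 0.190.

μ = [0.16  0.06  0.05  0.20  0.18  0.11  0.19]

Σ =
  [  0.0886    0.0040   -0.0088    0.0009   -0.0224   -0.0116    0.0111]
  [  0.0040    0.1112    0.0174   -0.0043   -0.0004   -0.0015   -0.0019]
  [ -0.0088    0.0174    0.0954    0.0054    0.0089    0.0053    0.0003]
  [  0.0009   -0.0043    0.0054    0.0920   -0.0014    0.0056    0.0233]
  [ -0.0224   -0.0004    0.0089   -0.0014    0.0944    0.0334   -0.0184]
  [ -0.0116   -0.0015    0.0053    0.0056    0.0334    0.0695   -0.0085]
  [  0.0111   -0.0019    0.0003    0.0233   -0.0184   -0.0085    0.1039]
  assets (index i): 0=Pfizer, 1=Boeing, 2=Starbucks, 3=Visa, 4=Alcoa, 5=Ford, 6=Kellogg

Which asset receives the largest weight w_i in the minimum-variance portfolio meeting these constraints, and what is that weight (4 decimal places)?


x=Σ⁻¹μ = [2.3160  0.5315  0.2590  1.7136  2.5000  0.8315  1.7167]
y=Σ⁻¹𝟙 = [14.8533  7.8178  8.2727  7.7019  11.2292  11.5333  9.3619]
a=μᵀx=1.625758  b=𝟙ᵀx=9.868304  c=𝟙ᵀy=70.770174  D=ac−b²=17.671774
λ₁=(c·0.190−b)/D = (70.770174·0.190−9.868304)/17.671774 = 0.202471
λ₂=(a−b·0.190)/D = (1.625758−9.868304·0.190)/17.671774 = -0.014103
w* = 0.202471·x + -0.014103·y:
  w_0 = 0.202471·2.3160 + -0.014103·14.8533 = 0.2595  (Pfizer)
  w_1 = 0.202471·0.5315 + -0.014103·7.8178 = -0.0026  (Boeing)
  w_2 = 0.202471·0.2590 + -0.014103·8.2727 = -0.0642  (Starbucks)
  w_3 = 0.202471·1.7136 + -0.014103·7.7019 = 0.2383  (Visa)
  w_4 = 0.202471·2.5000 + -0.014103·11.2292 = 0.3478  (Alcoa)
  w_5 = 0.202471·0.8315 + -0.014103·11.5333 = 0.0057  (Ford)
  w_6 = 0.202471·1.7167 + -0.014103·9.3619 = 0.2156  (Kellogg)
Σw_i=1.0000  μᵀw=0.1900
σ²=wᵀΣw=λ₁·μ_p+λ₂ = 0.202471·0.190 + -0.014103 = 0.024367 ≈ 0.0244

Alcoa (0.3478)


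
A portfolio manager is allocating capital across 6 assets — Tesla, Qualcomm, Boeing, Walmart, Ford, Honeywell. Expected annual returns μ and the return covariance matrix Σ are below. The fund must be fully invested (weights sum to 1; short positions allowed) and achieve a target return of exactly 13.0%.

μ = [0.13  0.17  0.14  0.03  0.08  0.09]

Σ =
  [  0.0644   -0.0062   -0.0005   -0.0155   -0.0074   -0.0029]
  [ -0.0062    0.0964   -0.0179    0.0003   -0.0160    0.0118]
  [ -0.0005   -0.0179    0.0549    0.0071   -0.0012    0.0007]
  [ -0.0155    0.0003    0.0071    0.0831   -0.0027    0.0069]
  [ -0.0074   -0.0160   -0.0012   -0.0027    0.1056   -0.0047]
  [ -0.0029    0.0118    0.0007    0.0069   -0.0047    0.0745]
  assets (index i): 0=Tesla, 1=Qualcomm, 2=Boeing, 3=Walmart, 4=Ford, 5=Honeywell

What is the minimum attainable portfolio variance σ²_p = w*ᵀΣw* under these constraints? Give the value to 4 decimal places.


g=Σ⁻¹μ = [2.6367  2.6935  3.4046  0.5248  1.4424  0.8945]
h=Σ⁻¹𝟙 = [22.8798  17.0524  22.3685  13.8908  14.7577  11.0468]
a=μᵀg=1.488946  b=𝟙ᵀg=11.596438  c=𝟙ᵀh=101.996149  D=ac−b²=17.389379
λ₁=(c·0.130−b)/D = (101.996149·0.130−11.596438)/17.389379 = 0.095637
λ₂=(a−b·0.130)/D = (1.488946−11.596438·0.130)/17.389379 = -0.001069
w* = 0.095637·g + -0.001069·h:
  w_0 = 0.095637·2.6367 + -0.001069·22.8798 = 0.2277  (Tesla)
  w_1 = 0.095637·2.6935 + -0.001069·17.0524 = 0.2394  (Qualcomm)
  w_2 = 0.095637·3.4046 + -0.001069·22.3685 = 0.3017  (Boeing)
  w_3 = 0.095637·0.5248 + -0.001069·13.8908 = 0.0353  (Walmart)
  w_4 = 0.095637·1.4424 + -0.001069·14.7577 = 0.1222  (Ford)
  w_5 = 0.095637·0.8945 + -0.001069·11.0468 = 0.0737  (Honeywell)
Σw_i=1.0000  μᵀw=0.1300
σ²=wᵀΣw=λ₁·μ_p+λ₂ = 0.095637·0.130 + -0.001069 = 0.011364 ≈ 0.0114

0.0114


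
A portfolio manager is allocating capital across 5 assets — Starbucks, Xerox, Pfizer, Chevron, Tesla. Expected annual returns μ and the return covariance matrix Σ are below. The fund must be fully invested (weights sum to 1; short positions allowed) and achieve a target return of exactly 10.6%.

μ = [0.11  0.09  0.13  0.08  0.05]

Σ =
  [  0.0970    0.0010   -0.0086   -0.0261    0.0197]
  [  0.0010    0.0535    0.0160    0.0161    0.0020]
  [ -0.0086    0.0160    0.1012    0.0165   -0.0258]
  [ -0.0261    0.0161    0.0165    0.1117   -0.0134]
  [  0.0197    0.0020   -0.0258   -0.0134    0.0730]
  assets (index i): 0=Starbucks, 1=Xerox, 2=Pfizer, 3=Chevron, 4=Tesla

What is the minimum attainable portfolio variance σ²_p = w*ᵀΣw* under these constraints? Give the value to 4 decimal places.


p=Σ⁻¹μ = [1.2637  0.9850  1.3474  0.7829  0.9368]
q=Σ⁻¹𝟙 = [10.5770  11.4053  11.5329  10.0502  16.4526]
a=μᵀp=0.512298  b=𝟙ᵀp=5.315872  c=𝟙ᵀq=60.018045  D=ac−b²=2.488642
λ₁=(c·0.106−b)/D = (60.018045·0.106−5.315872)/2.488642 = 0.420326
λ₂=(a−b·0.106)/D = (0.512298−5.315872·0.106)/2.488642 = -0.020567
w* = 0.420326·p + -0.020567·q:
  w_0 = 0.420326·1.2637 + -0.020567·10.5770 = 0.3136  (Starbucks)
  w_1 = 0.420326·0.9850 + -0.020567·11.4053 = 0.1795  (Xerox)
  w_2 = 0.420326·1.3474 + -0.020567·11.5329 = 0.3292  (Pfizer)
  w_3 = 0.420326·0.7829 + -0.020567·10.0502 = 0.1223  (Chevron)
  w_4 = 0.420326·0.9368 + -0.020567·16.4526 = 0.0554  (Tesla)
Σw_i=1.0000  μᵀw=0.1060
σ²=wᵀΣw=λ₁·μ_p+λ₂ = 0.420326·0.106 + -0.020567 = 0.023987 ≈ 0.0240

0.0240


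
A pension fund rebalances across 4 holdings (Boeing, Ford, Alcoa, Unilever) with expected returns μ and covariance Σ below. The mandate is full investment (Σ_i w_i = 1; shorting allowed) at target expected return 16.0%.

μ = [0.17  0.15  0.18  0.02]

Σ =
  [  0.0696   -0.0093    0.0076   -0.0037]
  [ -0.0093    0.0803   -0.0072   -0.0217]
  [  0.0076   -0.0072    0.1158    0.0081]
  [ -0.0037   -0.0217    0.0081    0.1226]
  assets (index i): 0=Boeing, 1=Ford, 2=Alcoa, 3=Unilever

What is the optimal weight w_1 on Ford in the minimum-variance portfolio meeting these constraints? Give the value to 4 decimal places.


0.3457

u=Σ⁻¹μ = [2.6396  2.4645  1.4938  0.5803]
v=Σ⁻¹𝟙 = [16.5340  18.1412  7.8848  11.3456]
a=μᵀu=1.098886  b=𝟙ᵀu=7.178133  c=𝟙ᵀv=53.905598  D=ac−b²=7.710508
λ₁=(c·0.160−b)/D = (53.905598·0.160−7.178133)/7.710508 = 0.187635
λ₂=(a−b·0.160)/D = (1.098886−7.178133·0.160)/7.710508 = -0.006435
w* = 0.187635·u + -0.006435·v:
  w_0 = 0.187635·2.6396 + -0.006435·16.5340 = 0.3889  (Boeing)
  w_1 = 0.187635·2.4645 + -0.006435·18.1412 = 0.3457  (Ford)
  w_2 = 0.187635·1.4938 + -0.006435·7.8848 = 0.2296  (Alcoa)
  w_3 = 0.187635·0.5803 + -0.006435·11.3456 = 0.0359  (Unilever)
Σw_i=1.0000  μᵀw=0.1600
σ²=wᵀΣw=λ₁·μ_p+λ₂ = 0.187635·0.160 + -0.006435 = 0.023587 ≈ 0.0236
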